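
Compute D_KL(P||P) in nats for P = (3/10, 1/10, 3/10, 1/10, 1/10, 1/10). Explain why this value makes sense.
0.0000 nats

KL divergence satisfies the Gibbs inequality: D_KL(P||Q) ≥ 0 for all distributions P, Q.

D_KL(P||Q) = Σ p(x) log(p(x)/q(x))
Each term is p(x) × log_e(p(x)/p(x)) = p(x) × log_e(1) = 0, so the sum is 0.
D_KL(P||Q) = 0.0000 nats

When P = Q, the KL divergence is exactly 0, as there is no 'divergence' between identical distributions.

This non-negativity is a fundamental property: relative entropy cannot be negative because it measures how different Q is from P.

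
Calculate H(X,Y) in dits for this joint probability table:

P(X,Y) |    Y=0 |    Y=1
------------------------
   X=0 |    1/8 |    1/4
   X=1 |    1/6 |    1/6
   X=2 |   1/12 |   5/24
0.7546 dits

Joint entropy is H(X,Y) = -Σ_{x,y} p(x,y) log p(x,y).

Summing over all non-zero entries:
H(X,Y) = -[1/8·log_10(1/8) + 1/4·log_10(1/4) + 1/6·log_10(1/6) + 1/6·log_10(1/6) + 1/12·log_10(1/12) + 5/24·log_10(5/24)]
H(X,Y) = 0.7546 dits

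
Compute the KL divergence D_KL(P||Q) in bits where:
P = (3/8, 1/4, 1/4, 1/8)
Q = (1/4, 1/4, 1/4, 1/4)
0.0944 bits

KL divergence: D_KL(P||Q) = Σ p(x) log(p(x)/q(x))

Computing term by term:
  x=0: 3/8 × log_2[(3/8)/(1/4)] = 3/8 × 0.5850 = 0.2194
  x=1: 1/4 × log_2[(1/4)/(1/4)] = 1/4 × 0.0000 = 0.0000
  x=2: 1/4 × log_2[(1/4)/(1/4)] = 1/4 × 0.0000 = 0.0000
  x=3: 1/8 × log_2[(1/8)/(1/4)] = 1/8 × -1.0000 = -0.1250

D_KL(P||Q) = 0.0944 bits

Note: KL divergence is always non-negative and equals 0 iff P = Q.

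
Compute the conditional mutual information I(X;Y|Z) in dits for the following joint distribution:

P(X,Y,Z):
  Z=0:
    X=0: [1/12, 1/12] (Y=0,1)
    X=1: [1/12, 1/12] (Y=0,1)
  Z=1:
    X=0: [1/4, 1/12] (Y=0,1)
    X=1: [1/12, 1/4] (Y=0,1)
0.0379 dits

Conditional mutual information: I(X;Y|Z) = H(X|Z) + H(Y|Z) - H(X,Y|Z)

H(Z) = 0.2764
H(X,Z) = 0.5775 → H(X|Z) = 0.3010
H(Y,Z) = 0.5775 → H(Y|Z) = 0.3010
H(X,Y,Z) = 0.8406 → H(X,Y|Z) = 0.5642

I(X;Y|Z) = 0.3010 + 0.3010 - 0.5642 = 0.0379 dits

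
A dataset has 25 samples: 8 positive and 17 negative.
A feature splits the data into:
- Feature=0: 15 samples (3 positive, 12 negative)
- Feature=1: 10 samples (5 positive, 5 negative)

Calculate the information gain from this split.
0.0712 bits

Information Gain = H(Y) - H(Y|Feature)

Before split:
P(positive) = 8/25 = 0.3200
H(Y) = 0.9044 bits

After split:
Feature=0: H = 0.7219 bits (weight = 15/25)
Feature=1: H = 1.0000 bits (weight = 10/25)
H(Y|Feature) = (15/25)×0.7219 + (10/25)×1.0000 = 0.8332 bits

Information Gain = 0.9044 - 0.8332 = 0.0712 bits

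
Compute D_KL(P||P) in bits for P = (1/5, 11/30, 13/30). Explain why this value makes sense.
0.0000 bits

KL divergence satisfies the Gibbs inequality: D_KL(P||Q) ≥ 0 for all distributions P, Q.

D_KL(P||Q) = Σ p(x) log(p(x)/q(x))
Each term is p(x) × log_2(p(x)/p(x)) = p(x) × log_2(1) = 0, so the sum is 0.
D_KL(P||Q) = 0.0000 bits

When P = Q, the KL divergence is exactly 0, as there is no 'divergence' between identical distributions.

This non-negativity is a fundamental property: relative entropy cannot be negative because it measures how different Q is from P.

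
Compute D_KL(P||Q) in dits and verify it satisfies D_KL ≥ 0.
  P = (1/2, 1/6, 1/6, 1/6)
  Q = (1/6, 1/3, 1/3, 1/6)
0.1382 dits

KL divergence satisfies the Gibbs inequality: D_KL(P||Q) ≥ 0 for all distributions P, Q.

D_KL(P||Q) = Σ p(x) log(p(x)/q(x))
Term by term:
  x=0: 1/2 × log_10[(1/2)/(1/6)] = 0.2386
  x=1: 1/6 × log_10[(1/6)/(1/3)] = -0.0502
  x=2: 1/6 × log_10[(1/6)/(1/3)] = -0.0502
  x=3: 1/6 × log_10[(1/6)/(1/6)] = 0.0000
D_KL(P||Q) = 0.1382 dits

D_KL(P||Q) = 0.1382 ≥ 0 ✓

This non-negativity is a fundamental property: relative entropy cannot be negative because it measures how different Q is from P.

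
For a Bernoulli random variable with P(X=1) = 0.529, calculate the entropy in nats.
0.6915 nats

The binary entropy function is:
H(p) = -p log(p) - (1-p) log(1-p)

H(0.529) = -0.529 × log_e(0.529) - 0.471 × log_e(0.471)
H(0.529) = 0.6915 nats

Note: Binary entropy is maximized at p=0.5 (H=1 bit) and minimized at p=0 or p=1 (H=0).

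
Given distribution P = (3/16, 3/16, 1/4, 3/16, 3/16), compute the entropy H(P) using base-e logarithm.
1.6021 nats

Shannon entropy is H(X) = -Σ p(x) log p(x).

For P = (3/16, 3/16, 1/4, 3/16, 3/16):
H = -3/16 × log_e(3/16) -3/16 × log_e(3/16) -1/4 × log_e(1/4) -3/16 × log_e(3/16) -3/16 × log_e(3/16)
H = 1.6021 nats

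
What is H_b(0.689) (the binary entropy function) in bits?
0.8943 bits

The binary entropy function is:
H(p) = -p log(p) - (1-p) log(1-p)

H(0.689) = -0.689 × log_2(0.689) - 0.311 × log_2(0.311)
H(0.689) = 0.8943 bits

Note: Binary entropy is maximized at p=0.5 (H=1 bit) and minimized at p=0 or p=1 (H=0).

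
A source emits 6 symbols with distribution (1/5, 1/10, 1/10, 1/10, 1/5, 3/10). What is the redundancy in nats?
0.0960 nats

Redundancy measures how far a source is from maximum entropy:
R = H_max - H(X)

Maximum entropy for 6 symbols: H_max = log_e(6) = 1.7918 nats
Actual entropy: H(X) = 1.6957 nats
Redundancy: R = 1.7918 - 1.6957 = 0.0960 nats

This redundancy represents potential for compression: the source could be compressed by 0.0960 nats per symbol.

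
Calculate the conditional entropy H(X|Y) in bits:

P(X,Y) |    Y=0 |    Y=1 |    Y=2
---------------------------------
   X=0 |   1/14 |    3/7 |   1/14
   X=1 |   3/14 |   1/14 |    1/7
0.7244 bits

Using the chain rule: H(X|Y) = H(X,Y) - H(Y)

First, compute H(X,Y) = 2.2170 bits

Marginal P(Y) = (2/7, 1/2, 3/14)
H(Y) = 1.4926 bits

H(X|Y) = H(X,Y) - H(Y) = 2.2170 - 1.4926 = 0.7244 bits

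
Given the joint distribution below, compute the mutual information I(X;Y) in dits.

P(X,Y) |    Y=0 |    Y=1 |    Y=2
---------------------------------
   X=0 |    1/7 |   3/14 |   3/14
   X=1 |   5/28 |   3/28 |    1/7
0.0074 dits

Mutual information: I(X;Y) = H(X) + H(Y) - H(X,Y)

Marginals:
P(X) = (4/7, 3/7), H(X) = 0.2966 dits
P(Y) = (9/28, 9/28, 5/14), H(Y) = 0.4766 dits

Joint entropy: H(X,Y) = 0.7657 dits

I(X;Y) = 0.2966 + 0.4766 - 0.7657 = 0.0074 dits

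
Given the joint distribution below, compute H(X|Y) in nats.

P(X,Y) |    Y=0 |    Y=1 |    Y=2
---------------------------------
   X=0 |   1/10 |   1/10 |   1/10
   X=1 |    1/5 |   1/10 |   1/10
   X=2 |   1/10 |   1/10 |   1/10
1.0751 nats

Using the chain rule: H(X|Y) = H(X,Y) - H(Y)

First, compute H(X,Y) = 2.1640 nats

Marginal P(Y) = (2/5, 3/10, 3/10)
H(Y) = 1.0889 nats

H(X|Y) = H(X,Y) - H(Y) = 2.1640 - 1.0889 = 1.0751 nats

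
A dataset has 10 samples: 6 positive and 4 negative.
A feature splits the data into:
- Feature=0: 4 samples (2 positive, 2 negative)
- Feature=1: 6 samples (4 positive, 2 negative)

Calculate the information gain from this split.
0.0200 bits

Information Gain = H(Y) - H(Y|Feature)

Before split:
P(positive) = 6/10 = 0.6000
H(Y) = 0.9710 bits

After split:
Feature=0: H = 1.0000 bits (weight = 4/10)
Feature=1: H = 0.9183 bits (weight = 6/10)
H(Y|Feature) = (4/10)×1.0000 + (6/10)×0.9183 = 0.9510 bits

Information Gain = 0.9710 - 0.9510 = 0.0200 bits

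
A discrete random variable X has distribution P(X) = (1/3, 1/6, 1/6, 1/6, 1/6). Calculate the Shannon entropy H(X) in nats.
1.5607 nats

Shannon entropy is H(X) = -Σ p(x) log p(x).

For P = (1/3, 1/6, 1/6, 1/6, 1/6):
H = -1/3 × log_e(1/3) -1/6 × log_e(1/6) -1/6 × log_e(1/6) -1/6 × log_e(1/6) -1/6 × log_e(1/6)
H = 1.5607 nats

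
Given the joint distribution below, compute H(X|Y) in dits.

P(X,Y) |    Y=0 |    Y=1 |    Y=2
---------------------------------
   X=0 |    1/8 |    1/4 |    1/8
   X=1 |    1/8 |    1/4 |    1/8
0.3010 dits

Using the chain rule: H(X|Y) = H(X,Y) - H(Y)

First, compute H(X,Y) = 0.7526 dits

Marginal P(Y) = (1/4, 1/2, 1/4)
H(Y) = 0.4515 dits

H(X|Y) = H(X,Y) - H(Y) = 0.7526 - 0.4515 = 0.3010 dits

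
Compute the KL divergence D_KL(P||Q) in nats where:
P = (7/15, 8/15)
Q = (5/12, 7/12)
0.0051 nats

KL divergence: D_KL(P||Q) = Σ p(x) log(p(x)/q(x))

Computing term by term:
  x=0: 7/15 × log_e[(7/15)/(5/12)] = 7/15 × 0.1133 = 0.0529
  x=1: 8/15 × log_e[(8/15)/(7/12)] = 8/15 × -0.0896 = -0.0478

D_KL(P||Q) = 0.0051 nats

Note: KL divergence is always non-negative and equals 0 iff P = Q.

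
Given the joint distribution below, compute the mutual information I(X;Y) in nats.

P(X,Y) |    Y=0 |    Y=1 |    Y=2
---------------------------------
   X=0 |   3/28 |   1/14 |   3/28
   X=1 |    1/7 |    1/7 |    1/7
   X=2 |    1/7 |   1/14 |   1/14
0.0127 nats

Mutual information: I(X;Y) = H(X) + H(Y) - H(X,Y)

Marginals:
P(X) = (2/7, 3/7, 2/7), H(X) = 1.0790 nats
P(Y) = (11/28, 2/7, 9/28), H(Y) = 1.0898 nats

Joint entropy: H(X,Y) = 2.1561 nats

I(X;Y) = 1.0790 + 1.0898 - 2.1561 = 0.0127 nats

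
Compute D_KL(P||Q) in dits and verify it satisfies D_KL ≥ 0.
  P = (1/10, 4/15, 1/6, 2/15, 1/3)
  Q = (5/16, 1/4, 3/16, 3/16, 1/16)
0.1721 dits

KL divergence satisfies the Gibbs inequality: D_KL(P||Q) ≥ 0 for all distributions P, Q.

D_KL(P||Q) = Σ p(x) log(p(x)/q(x))
Term by term:
  x=0: 1/10 × log_10[(1/10)/(5/16)] = -0.0495
  x=1: 4/15 × log_10[(4/15)/(1/4)] = 0.0075
  x=2: 1/6 × log_10[(1/6)/(3/16)] = -0.0085
  x=3: 2/15 × log_10[(2/15)/(3/16)] = -0.0197
  x=4: 1/3 × log_10[(1/3)/(1/16)] = 0.2423
D_KL(P||Q) = 0.1721 dits

D_KL(P||Q) = 0.1721 ≥ 0 ✓

This non-negativity is a fundamental property: relative entropy cannot be negative because it measures how different Q is from P.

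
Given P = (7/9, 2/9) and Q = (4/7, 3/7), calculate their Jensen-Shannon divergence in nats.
0.0246 nats

Jensen-Shannon divergence is:
JSD(P||Q) = 0.5 × D_KL(P||M) + 0.5 × D_KL(Q||M)
where M = 0.5 × (P + Q) is the mixture distribution.

M = 0.5 × (7/9, 2/9) + 0.5 × (4/7, 3/7) = (0.674603, 0.325397)

D_KL(P||M) = 0.0259 nats
D_KL(Q||M) = 0.0232 nats

JSD(P||Q) = 0.5 × 0.0259 + 0.5 × 0.0232 = 0.0246 nats

Unlike KL divergence, JSD is symmetric and bounded: 0 ≤ JSD ≤ log(2).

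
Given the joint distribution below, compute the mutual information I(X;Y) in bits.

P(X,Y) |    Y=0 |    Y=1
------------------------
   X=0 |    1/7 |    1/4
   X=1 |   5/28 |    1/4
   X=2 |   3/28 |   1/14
0.0204 bits

Mutual information: I(X;Y) = H(X) + H(Y) - H(X,Y)

Marginals:
P(X) = (11/28, 3/7, 5/28), H(X) = 1.4972 bits
P(Y) = (3/7, 4/7), H(Y) = 0.9852 bits

Joint entropy: H(X,Y) = 2.4621 bits

I(X;Y) = 1.4972 + 0.9852 - 2.4621 = 0.0204 bits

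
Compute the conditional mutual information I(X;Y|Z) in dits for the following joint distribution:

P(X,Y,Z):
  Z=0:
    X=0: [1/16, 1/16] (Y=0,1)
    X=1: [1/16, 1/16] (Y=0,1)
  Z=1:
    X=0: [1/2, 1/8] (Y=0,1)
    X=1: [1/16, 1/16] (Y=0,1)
0.0097 dits

Conditional mutual information: I(X;Y|Z) = H(X|Z) + H(Y|Z) - H(X,Y|Z)

H(Z) = 0.2442
H(X,Z) = 0.4662 → H(X|Z) = 0.2220
H(Y,Z) = 0.5026 → H(Y|Z) = 0.2584
H(X,Y,Z) = 0.7149 → H(X,Y|Z) = 0.4707

I(X;Y|Z) = 0.2220 + 0.2584 - 0.4707 = 0.0097 dits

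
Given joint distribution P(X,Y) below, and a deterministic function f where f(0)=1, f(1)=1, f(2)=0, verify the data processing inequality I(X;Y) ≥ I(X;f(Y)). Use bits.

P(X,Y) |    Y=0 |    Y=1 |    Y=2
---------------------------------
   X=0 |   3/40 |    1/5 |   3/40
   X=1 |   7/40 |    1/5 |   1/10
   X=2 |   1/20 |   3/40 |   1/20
I(X;Y) = 0.0217, I(X;f(Y)) = 0.0031, inequality holds: 0.0217 ≥ 0.0031

Data Processing Inequality: For any Markov chain X → Y → Z, we have I(X;Y) ≥ I(X;Z).

Here Z = f(Y) is a deterministic function of Y, forming X → Y → Z.

Original I(X;Y) = 0.0217 bits

After applying f:
P(X,Z) where Z=f(Y):
- P(X,Z=0) = P(X,Y=2)
- P(X,Z=1) = P(X,Y=0) + P(X,Y=1)

I(X;Z) = I(X;f(Y)) = 0.0031 bits

Verification: 0.0217 ≥ 0.0031 ✓

Information cannot be created by processing; the function f can only lose information about X.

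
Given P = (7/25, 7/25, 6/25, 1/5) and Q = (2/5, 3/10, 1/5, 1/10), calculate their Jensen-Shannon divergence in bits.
0.0215 bits

Jensen-Shannon divergence is:
JSD(P||Q) = 0.5 × D_KL(P||M) + 0.5 × D_KL(Q||M)
where M = 0.5 × (P + Q) is the mixture distribution.

M = 0.5 × (7/25, 7/25, 6/25, 1/5) + 0.5 × (2/5, 3/10, 1/5, 1/10) = (0.34, 0.29, 0.22, 3/20)

D_KL(P||M) = 0.0205 bits
D_KL(Q||M) = 0.0225 bits

JSD(P||Q) = 0.5 × 0.0205 + 0.5 × 0.0225 = 0.0215 bits

Unlike KL divergence, JSD is symmetric and bounded: 0 ≤ JSD ≤ log(2).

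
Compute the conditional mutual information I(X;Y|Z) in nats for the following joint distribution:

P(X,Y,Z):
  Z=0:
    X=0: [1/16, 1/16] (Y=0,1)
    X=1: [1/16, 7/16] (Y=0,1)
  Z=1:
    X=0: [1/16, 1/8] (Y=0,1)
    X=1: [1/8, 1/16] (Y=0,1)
0.0590 nats

Conditional mutual information: I(X;Y|Z) = H(X|Z) + H(Y|Z) - H(X,Y|Z)

H(Z) = 0.6616
H(X,Z) = 1.2342 → H(X|Z) = 0.5727
H(Y,Z) = 1.2342 → H(Y|Z) = 0.5727
H(X,Y,Z) = 1.7480 → H(X,Y|Z) = 1.0864

I(X;Y|Z) = 0.5727 + 0.5727 - 1.0864 = 0.0590 nats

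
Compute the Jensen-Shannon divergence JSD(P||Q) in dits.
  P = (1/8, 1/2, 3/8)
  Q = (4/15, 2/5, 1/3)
0.0072 dits

Jensen-Shannon divergence is:
JSD(P||Q) = 0.5 × D_KL(P||M) + 0.5 × D_KL(Q||M)
where M = 0.5 × (P + Q) is the mixture distribution.

M = 0.5 × (1/8, 1/2, 3/8) + 0.5 × (4/15, 2/5, 1/3) = (0.195833, 9/20, 0.354167)

D_KL(P||M) = 0.0078 dits
D_KL(Q||M) = 0.0065 dits

JSD(P||Q) = 0.5 × 0.0078 + 0.5 × 0.0065 = 0.0072 dits

Unlike KL divergence, JSD is symmetric and bounded: 0 ≤ JSD ≤ log(2).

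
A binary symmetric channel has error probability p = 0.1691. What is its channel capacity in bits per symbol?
0.3444 bits

For a binary symmetric channel (BSC) with error probability p:
Capacity C = 1 - H(p) bits per symbol

where H(p) = -p log₂(p) - (1-p) log₂(1-p) is the binary entropy function.

H(0.1691) = 0.6556 bits
C = 1 - 0.6556 = 0.3444 bits per symbol

This means we can reliably transmit up to 0.3444 bits of information per channel use.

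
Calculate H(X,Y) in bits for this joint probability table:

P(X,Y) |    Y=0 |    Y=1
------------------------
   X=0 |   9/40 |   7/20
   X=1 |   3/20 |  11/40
1.9370 bits

Joint entropy is H(X,Y) = -Σ_{x,y} p(x,y) log p(x,y).

Summing over all non-zero entries:
H(X,Y) = -[9/40·log_2(9/40) + 7/20·log_2(7/20) + 3/20·log_2(3/20) + 11/40·log_2(11/40)]
H(X,Y) = 1.9370 bits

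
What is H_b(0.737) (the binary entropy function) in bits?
0.8312 bits

The binary entropy function is:
H(p) = -p log(p) - (1-p) log(1-p)

H(0.737) = -0.737 × log_2(0.737) - 0.263 × log_2(0.263)
H(0.737) = 0.8312 bits

Note: Binary entropy is maximized at p=0.5 (H=1 bit) and minimized at p=0 or p=1 (H=0).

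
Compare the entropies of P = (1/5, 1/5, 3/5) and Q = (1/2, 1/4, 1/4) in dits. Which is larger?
Q

Computing entropies in dits:
H(P) = 0.4127
H(Q) = 0.4515

Distribution Q has higher entropy.

Intuition: The distribution closer to uniform (more spread out) has higher entropy.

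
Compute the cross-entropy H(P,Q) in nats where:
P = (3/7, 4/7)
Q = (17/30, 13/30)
0.7213 nats

Cross-entropy: H(P,Q) = -Σ p(x) log q(x)

Alternatively: H(P,Q) = H(P) + D_KL(P||Q)
H(P) = 0.6829 nats
D_KL(P||Q) = 0.0384 nats

H(P,Q) = 0.6829 + 0.0384 = 0.7213 nats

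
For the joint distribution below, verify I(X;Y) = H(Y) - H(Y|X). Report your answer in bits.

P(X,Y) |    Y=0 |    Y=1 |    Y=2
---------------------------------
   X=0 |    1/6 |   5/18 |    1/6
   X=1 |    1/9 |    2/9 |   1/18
I(X;Y) = 0.0185 bits

Mutual information has multiple equivalent forms:
- I(X;Y) = H(X) - H(X|Y)
- I(X;Y) = H(Y) - H(Y|X)
- I(X;Y) = H(X) + H(Y) - H(X,Y)

Computing all quantities:
H(X) = 0.9641, H(Y) = 1.4955, H(X,Y) = 2.4411
H(X|Y) = 0.9455, H(Y|X) = 1.4770

Verification:
H(X) - H(X|Y) = 0.9641 - 0.9455 = 0.0185
H(Y) - H(Y|X) = 1.4955 - 1.4770 = 0.0185
H(X) + H(Y) - H(X,Y) = 0.9641 + 1.4955 - 2.4411 = 0.0185

All forms give I(X;Y) = 0.0185 bits. ✓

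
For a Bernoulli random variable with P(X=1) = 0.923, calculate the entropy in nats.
0.2714 nats

The binary entropy function is:
H(p) = -p log(p) - (1-p) log(1-p)

H(0.923) = -0.923 × log_e(0.923) - 0.077 × log_e(0.077)
H(0.923) = 0.2714 nats

Note: Binary entropy is maximized at p=0.5 (H=1 bit) and minimized at p=0 or p=1 (H=0).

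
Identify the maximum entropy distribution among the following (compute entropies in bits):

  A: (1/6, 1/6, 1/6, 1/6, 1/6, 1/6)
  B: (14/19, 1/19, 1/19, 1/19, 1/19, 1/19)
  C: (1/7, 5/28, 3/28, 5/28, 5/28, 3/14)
A

For a discrete distribution over n outcomes, entropy is maximized by the uniform distribution.

Computing entropies:
H(A) = 2.5850 bits
H(B) = 1.4425 bits
H(C) = 2.5540 bits

The uniform distribution (where all probabilities equal 1/6) achieves the maximum entropy of log_2(6) = 2.5850 bits.

Distribution A has the highest entropy.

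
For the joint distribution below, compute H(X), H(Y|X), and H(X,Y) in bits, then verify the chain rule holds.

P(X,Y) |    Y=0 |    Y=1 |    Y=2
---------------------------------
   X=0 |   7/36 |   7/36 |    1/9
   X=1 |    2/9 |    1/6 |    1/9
H(X,Y) = 2.5362, H(X) = 1.0000, H(Y|X) = 1.5362 (all in bits)

Chain rule: H(X,Y) = H(X) + H(Y|X)

Left side — joint entropy directly:
H(X,Y) = -Σ p(x,y) log p(x,y) = 2.5362 bits

Right side — compute H(Y|X) from the conditional distributions:
P(X) = (1/2, 1/2), so H(X) = 1.0000 bits
H(Y|X) = Σ_x P(X=x) · H(Y|X=x):
  P(Y|X=0) = (7/18, 7/18, 2/9), H(Y|X=0) = 1.5420, weight P(X=0) = 1/2
  P(Y|X=1) = (4/9, 1/3, 2/9), H(Y|X=1) = 1.5305, weight P(X=1) = 1/2
H(Y|X) = 1.5362 bits

H(X) + H(Y|X) = 1.0000 + 1.5362 = 2.5362 bits

Both sides equal 2.5362 bits. ✓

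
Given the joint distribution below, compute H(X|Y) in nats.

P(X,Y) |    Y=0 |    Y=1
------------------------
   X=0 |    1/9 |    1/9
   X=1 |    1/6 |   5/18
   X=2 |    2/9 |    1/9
1.0279 nats

Using the chain rule: H(X|Y) = H(X,Y) - H(Y)

First, compute H(X,Y) = 1.7211 nats

Marginal P(Y) = (1/2, 1/2)
H(Y) = 0.6931 nats

H(X|Y) = H(X,Y) - H(Y) = 1.7211 - 0.6931 = 1.0279 nats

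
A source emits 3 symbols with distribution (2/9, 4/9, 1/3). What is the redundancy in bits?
0.0545 bits

Redundancy measures how far a source is from maximum entropy:
R = H_max - H(X)

Maximum entropy for 3 symbols: H_max = log_2(3) = 1.5850 bits
Actual entropy: H(X) = 1.5305 bits
Redundancy: R = 1.5850 - 1.5305 = 0.0545 bits

This redundancy represents potential for compression: the source could be compressed by 0.0545 bits per symbol.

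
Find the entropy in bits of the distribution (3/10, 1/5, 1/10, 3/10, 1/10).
2.1710 bits

Shannon entropy is H(X) = -Σ p(x) log p(x).

For P = (3/10, 1/5, 1/10, 3/10, 1/10):
H = -3/10 × log_2(3/10) -1/5 × log_2(1/5) -1/10 × log_2(1/10) -3/10 × log_2(3/10) -1/10 × log_2(1/10)
H = 2.1710 bits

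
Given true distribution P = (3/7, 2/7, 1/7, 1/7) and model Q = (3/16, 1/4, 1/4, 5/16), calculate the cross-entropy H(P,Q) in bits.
2.1319 bits

Cross-entropy: H(P,Q) = -Σ p(x) log q(x)

Alternatively: H(P,Q) = H(P) + D_KL(P||Q)
H(P) = 1.8424 bits
D_KL(P||Q) = 0.2895 bits

H(P,Q) = 1.8424 + 0.2895 = 2.1319 bits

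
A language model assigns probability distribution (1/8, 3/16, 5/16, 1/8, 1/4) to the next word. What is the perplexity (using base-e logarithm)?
4.6823

Perplexity is e^H (or exp(H) for natural log).

First, H = -Σ p log p = 1.5438 nats
Perplexity = e^1.5438 = 4.6823

Interpretation: The model's uncertainty is equivalent to choosing uniformly among 4.7 options.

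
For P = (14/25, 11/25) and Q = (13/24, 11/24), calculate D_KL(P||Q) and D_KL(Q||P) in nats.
D_KL(P||Q) = 0.0007, D_KL(Q||P) = 0.0007

KL divergence is not symmetric: D_KL(P||Q) ≠ D_KL(Q||P) in general.

D_KL(P||Q) = 0.0007 nats
D_KL(Q||P) = 0.0007 nats

In this case they happen to be equal (to 4 decimal places).

This asymmetry is why KL divergence is not a true distance metric.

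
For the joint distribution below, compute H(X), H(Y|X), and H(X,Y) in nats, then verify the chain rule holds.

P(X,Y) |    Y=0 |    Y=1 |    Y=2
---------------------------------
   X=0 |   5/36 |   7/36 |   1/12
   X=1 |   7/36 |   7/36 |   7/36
H(X,Y) = 1.7549, H(X) = 0.6792, H(Y|X) = 1.0758 (all in nats)

Chain rule: H(X,Y) = H(X) + H(Y|X)

Left side — joint entropy directly:
H(X,Y) = -Σ p(x,y) log p(x,y) = 1.7549 nats

Right side — compute H(Y|X) from the conditional distributions:
P(X) = (5/12, 7/12), so H(X) = 0.6792 nats
H(Y|X) = Σ_x P(X=x) · H(Y|X=x):
  P(Y|X=0) = (1/3, 7/15, 1/5), H(Y|X=0) = 1.0438, weight P(X=0) = 5/12
  P(Y|X=1) = (1/3, 1/3, 1/3), H(Y|X=1) = 1.0986, weight P(X=1) = 7/12
H(Y|X) = 1.0758 nats

H(X) + H(Y|X) = 0.6792 + 1.0758 = 1.7549 nats

Both sides equal 1.7549 nats. ✓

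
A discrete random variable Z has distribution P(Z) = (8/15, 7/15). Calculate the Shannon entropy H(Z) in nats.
0.6909 nats

Shannon entropy is H(X) = -Σ p(x) log p(x).

For P = (8/15, 7/15):
H = -8/15 × log_e(8/15) -7/15 × log_e(7/15)
H = 0.6909 nats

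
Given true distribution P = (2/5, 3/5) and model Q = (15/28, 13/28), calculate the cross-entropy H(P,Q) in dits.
0.3084 dits

Cross-entropy: H(P,Q) = -Σ p(x) log q(x)

Alternatively: H(P,Q) = H(P) + D_KL(P||Q)
H(P) = 0.2923 dits
D_KL(P||Q) = 0.0161 dits

H(P,Q) = 0.2923 + 0.0161 = 0.3084 dits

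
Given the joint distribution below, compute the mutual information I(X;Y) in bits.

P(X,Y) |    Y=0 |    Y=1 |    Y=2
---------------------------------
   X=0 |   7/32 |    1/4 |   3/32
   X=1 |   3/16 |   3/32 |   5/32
0.0550 bits

Mutual information: I(X;Y) = H(X) + H(Y) - H(X,Y)

Marginals:
P(X) = (9/16, 7/16), H(X) = 0.9887 bits
P(Y) = (13/32, 11/32, 1/4), H(Y) = 1.5575 bits

Joint entropy: H(X,Y) = 2.4912 bits

I(X;Y) = 0.9887 + 1.5575 - 2.4912 = 0.0550 bits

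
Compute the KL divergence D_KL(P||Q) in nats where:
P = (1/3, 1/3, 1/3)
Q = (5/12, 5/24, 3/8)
0.0430 nats

KL divergence: D_KL(P||Q) = Σ p(x) log(p(x)/q(x))

Computing term by term:
  x=0: 1/3 × log_e[(1/3)/(5/12)] = 1/3 × -0.2231 = -0.0744
  x=1: 1/3 × log_e[(1/3)/(5/24)] = 1/3 × 0.4700 = 0.1567
  x=2: 1/3 × log_e[(1/3)/(3/8)] = 1/3 × -0.1178 = -0.0393

D_KL(P||Q) = 0.0430 nats

Note: KL divergence is always non-negative and equals 0 iff P = Q.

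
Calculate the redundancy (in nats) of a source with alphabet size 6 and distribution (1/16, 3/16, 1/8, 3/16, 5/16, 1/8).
0.1074 nats

Redundancy measures how far a source is from maximum entropy:
R = H_max - H(X)

Maximum entropy for 6 symbols: H_max = log_e(6) = 1.7918 nats
Actual entropy: H(X) = 1.6844 nats
Redundancy: R = 1.7918 - 1.6844 = 0.1074 nats

This redundancy represents potential for compression: the source could be compressed by 0.1074 nats per symbol.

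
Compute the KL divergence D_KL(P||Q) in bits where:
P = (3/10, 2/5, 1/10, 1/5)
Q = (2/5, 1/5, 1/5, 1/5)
0.1755 bits

KL divergence: D_KL(P||Q) = Σ p(x) log(p(x)/q(x))

Computing term by term:
  x=0: 3/10 × log_2[(3/10)/(2/5)] = 3/10 × -0.4150 = -0.1245
  x=1: 2/5 × log_2[(2/5)/(1/5)] = 2/5 × 1.0000 = 0.4000
  x=2: 1/10 × log_2[(1/10)/(1/5)] = 1/10 × -1.0000 = -0.1000
  x=3: 1/5 × log_2[(1/5)/(1/5)] = 1/5 × 0.0000 = 0.0000

D_KL(P||Q) = 0.1755 bits

Note: KL divergence is always non-negative and equals 0 iff P = Q.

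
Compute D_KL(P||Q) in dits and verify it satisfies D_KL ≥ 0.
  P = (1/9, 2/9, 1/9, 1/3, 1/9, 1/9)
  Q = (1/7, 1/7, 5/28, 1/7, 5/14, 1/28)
0.1287 dits

KL divergence satisfies the Gibbs inequality: D_KL(P||Q) ≥ 0 for all distributions P, Q.

D_KL(P||Q) = Σ p(x) log(p(x)/q(x))
Term by term:
  x=0: 1/9 × log_10[(1/9)/(1/7)] = -0.0121
  x=1: 2/9 × log_10[(2/9)/(1/7)] = 0.0426
  x=2: 1/9 × log_10[(1/9)/(5/28)] = -0.0229
  x=3: 1/3 × log_10[(1/3)/(1/7)] = 0.1227
  x=4: 1/9 × log_10[(1/9)/(5/14)] = -0.0563
  x=5: 1/9 × log_10[(1/9)/(1/28)] = 0.0548
D_KL(P||Q) = 0.1287 dits

D_KL(P||Q) = 0.1287 ≥ 0 ✓

This non-negativity is a fundamental property: relative entropy cannot be negative because it measures how different Q is from P.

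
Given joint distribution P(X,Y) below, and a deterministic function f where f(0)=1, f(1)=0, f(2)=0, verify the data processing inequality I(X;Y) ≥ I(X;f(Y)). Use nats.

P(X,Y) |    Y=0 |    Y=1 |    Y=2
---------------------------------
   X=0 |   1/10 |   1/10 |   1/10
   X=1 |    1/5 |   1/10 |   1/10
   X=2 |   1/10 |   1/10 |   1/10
I(X;Y) = 0.0138, I(X;f(Y)) = 0.0138, inequality holds: 0.0138 ≥ 0.0138

Data Processing Inequality: For any Markov chain X → Y → Z, we have I(X;Y) ≥ I(X;Z).

Here Z = f(Y) is a deterministic function of Y, forming X → Y → Z.

Original I(X;Y) = 0.0138 nats

After applying f:
P(X,Z) where Z=f(Y):
- P(X,Z=0) = P(X,Y=1) + P(X,Y=2)
- P(X,Z=1) = P(X,Y=0)

I(X;Z) = I(X;f(Y)) = 0.0138 nats

Verification: 0.0138 ≥ 0.0138 ✓

Information cannot be created by processing; the function f can only lose information about X.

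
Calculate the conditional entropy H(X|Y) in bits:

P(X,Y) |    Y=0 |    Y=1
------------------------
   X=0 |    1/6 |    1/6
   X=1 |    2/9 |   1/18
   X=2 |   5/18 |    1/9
1.5228 bits

Using the chain rule: H(X|Y) = H(X,Y) - H(Y)

First, compute H(X,Y) = 2.4411 bits

Marginal P(Y) = (2/3, 1/3)
H(Y) = 0.9183 bits

H(X|Y) = H(X,Y) - H(Y) = 2.4411 - 0.9183 = 1.5228 bits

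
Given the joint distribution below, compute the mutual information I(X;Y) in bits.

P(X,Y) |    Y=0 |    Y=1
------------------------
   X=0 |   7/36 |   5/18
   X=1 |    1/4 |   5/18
0.0028 bits

Mutual information: I(X;Y) = H(X) + H(Y) - H(X,Y)

Marginals:
P(X) = (17/36, 19/36), H(X) = 0.9978 bits
P(Y) = (4/9, 5/9), H(Y) = 0.9911 bits

Joint entropy: H(X,Y) = 1.9861 bits

I(X;Y) = 0.9978 + 0.9911 - 1.9861 = 0.0028 bits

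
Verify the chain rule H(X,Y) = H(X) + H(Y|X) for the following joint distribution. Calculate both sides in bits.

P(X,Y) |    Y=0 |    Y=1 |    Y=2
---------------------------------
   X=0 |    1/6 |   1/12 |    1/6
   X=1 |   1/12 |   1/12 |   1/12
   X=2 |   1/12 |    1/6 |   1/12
H(X,Y) = 3.0850, H(X) = 1.5546, H(Y|X) = 1.5304 (all in bits)

Chain rule: H(X,Y) = H(X) + H(Y|X)

Left side — joint entropy directly:
H(X,Y) = -Σ p(x,y) log p(x,y) = 3.0850 bits

Right side — compute H(Y|X) from the conditional distributions:
P(X) = (5/12, 1/4, 1/3), so H(X) = 1.5546 bits
H(Y|X) = Σ_x P(X=x) · H(Y|X=x):
  P(Y|X=0) = (2/5, 1/5, 2/5), H(Y|X=0) = 1.5219, weight P(X=0) = 5/12
  P(Y|X=1) = (1/3, 1/3, 1/3), H(Y|X=1) = 1.5850, weight P(X=1) = 1/4
  P(Y|X=2) = (1/4, 1/2, 1/4), H(Y|X=2) = 1.5000, weight P(X=2) = 1/3
H(Y|X) = 1.5304 bits

H(X) + H(Y|X) = 1.5546 + 1.5304 = 3.0850 bits

Both sides equal 3.0850 bits. ✓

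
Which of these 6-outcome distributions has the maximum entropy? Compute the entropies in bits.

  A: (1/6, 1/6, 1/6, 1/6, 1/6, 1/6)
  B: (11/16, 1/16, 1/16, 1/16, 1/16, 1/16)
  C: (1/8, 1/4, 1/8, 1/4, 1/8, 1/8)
A

For a discrete distribution over n outcomes, entropy is maximized by the uniform distribution.

Computing entropies:
H(A) = 2.5850 bits
H(B) = 1.6216 bits
H(C) = 2.5000 bits

The uniform distribution (where all probabilities equal 1/6) achieves the maximum entropy of log_2(6) = 2.5850 bits.

Distribution A has the highest entropy.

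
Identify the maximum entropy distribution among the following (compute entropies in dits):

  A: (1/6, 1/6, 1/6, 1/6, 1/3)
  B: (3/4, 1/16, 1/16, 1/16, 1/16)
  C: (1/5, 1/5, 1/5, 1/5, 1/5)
C

For a discrete distribution over n outcomes, entropy is maximized by the uniform distribution.

Computing entropies:
H(A) = 0.6778 dits
H(B) = 0.3947 dits
H(C) = 0.6990 dits

The uniform distribution (where all probabilities equal 1/5) achieves the maximum entropy of log_10(5) = 0.6990 dits.

Distribution C has the highest entropy.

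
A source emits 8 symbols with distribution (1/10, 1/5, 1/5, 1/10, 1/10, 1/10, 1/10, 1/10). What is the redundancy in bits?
0.0781 bits

Redundancy measures how far a source is from maximum entropy:
R = H_max - H(X)

Maximum entropy for 8 symbols: H_max = log_2(8) = 3.0000 bits
Actual entropy: H(X) = 2.9219 bits
Redundancy: R = 3.0000 - 2.9219 = 0.0781 bits

This redundancy represents potential for compression: the source could be compressed by 0.0781 bits per symbol.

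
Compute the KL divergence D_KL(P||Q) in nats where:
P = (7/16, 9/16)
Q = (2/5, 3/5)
0.0029 nats

KL divergence: D_KL(P||Q) = Σ p(x) log(p(x)/q(x))

Computing term by term:
  x=0: 7/16 × log_e[(7/16)/(2/5)] = 7/16 × 0.0896 = 0.0392
  x=1: 9/16 × log_e[(9/16)/(3/5)] = 9/16 × -0.0645 = -0.0363

D_KL(P||Q) = 0.0029 nats

Note: KL divergence is always non-negative and equals 0 iff P = Q.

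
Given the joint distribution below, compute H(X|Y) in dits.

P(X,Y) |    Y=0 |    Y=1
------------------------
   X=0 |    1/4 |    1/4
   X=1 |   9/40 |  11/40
0.3005 dits

Using the chain rule: H(X|Y) = H(X,Y) - H(Y)

First, compute H(X,Y) = 0.6010 dits

Marginal P(Y) = (19/40, 21/40)
H(Y) = 0.3005 dits

H(X|Y) = H(X,Y) - H(Y) = 0.6010 - 0.3005 = 0.3005 dits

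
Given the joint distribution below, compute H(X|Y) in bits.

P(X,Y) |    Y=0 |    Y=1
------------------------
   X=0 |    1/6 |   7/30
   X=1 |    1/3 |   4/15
0.9575 bits

Using the chain rule: H(X|Y) = H(X,Y) - H(Y)

First, compute H(X,Y) = 1.9575 bits

Marginal P(Y) = (1/2, 1/2)
H(Y) = 1.0000 bits

H(X|Y) = H(X,Y) - H(Y) = 1.9575 - 1.0000 = 0.9575 bits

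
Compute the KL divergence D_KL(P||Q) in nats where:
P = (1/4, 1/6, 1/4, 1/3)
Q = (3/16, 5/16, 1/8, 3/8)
0.1012 nats

KL divergence: D_KL(P||Q) = Σ p(x) log(p(x)/q(x))

Computing term by term:
  x=0: 1/4 × log_e[(1/4)/(3/16)] = 1/4 × 0.2877 = 0.0719
  x=1: 1/6 × log_e[(1/6)/(5/16)] = 1/6 × -0.6286 = -0.1048
  x=2: 1/4 × log_e[(1/4)/(1/8)] = 1/4 × 0.6931 = 0.1733
  x=3: 1/3 × log_e[(1/3)/(3/8)] = 1/3 × -0.1178 = -0.0393

D_KL(P||Q) = 0.1012 nats

Note: KL divergence is always non-negative and equals 0 iff P = Q.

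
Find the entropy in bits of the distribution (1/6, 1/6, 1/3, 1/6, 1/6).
2.2516 bits

Shannon entropy is H(X) = -Σ p(x) log p(x).

For P = (1/6, 1/6, 1/3, 1/6, 1/6):
H = -1/6 × log_2(1/6) -1/6 × log_2(1/6) -1/3 × log_2(1/3) -1/6 × log_2(1/6) -1/6 × log_2(1/6)
H = 2.2516 bits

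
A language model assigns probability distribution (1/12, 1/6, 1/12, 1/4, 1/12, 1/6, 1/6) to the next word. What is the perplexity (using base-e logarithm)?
6.4474

Perplexity is e^H (or exp(H) for natural log).

First, H = -Σ p log p = 1.8637 nats
Perplexity = e^1.8637 = 6.4474

Interpretation: The model's uncertainty is equivalent to choosing uniformly among 6.4 options.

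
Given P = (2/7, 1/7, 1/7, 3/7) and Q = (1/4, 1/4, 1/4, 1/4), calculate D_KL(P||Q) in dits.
0.0475 dits

KL divergence: D_KL(P||Q) = Σ p(x) log(p(x)/q(x))

Computing term by term:
  x=0: 2/7 × log_10[(2/7)/(1/4)] = 2/7 × 0.0580 = 0.0166
  x=1: 1/7 × log_10[(1/7)/(1/4)] = 1/7 × -0.2430 = -0.0347
  x=2: 1/7 × log_10[(1/7)/(1/4)] = 1/7 × -0.2430 = -0.0347
  x=3: 3/7 × log_10[(3/7)/(1/4)] = 3/7 × 0.2341 = 0.1003

D_KL(P||Q) = 0.0475 dits

Note: KL divergence is always non-negative and equals 0 iff P = Q.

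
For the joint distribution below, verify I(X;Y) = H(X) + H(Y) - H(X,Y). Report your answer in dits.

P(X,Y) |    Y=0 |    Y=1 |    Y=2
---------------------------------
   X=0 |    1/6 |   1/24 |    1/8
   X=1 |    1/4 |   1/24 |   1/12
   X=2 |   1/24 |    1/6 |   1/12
I(X;Y) = 0.0616 dits

Mutual information has multiple equivalent forms:
- I(X;Y) = H(X) - H(X|Y)
- I(X;Y) = H(Y) - H(Y|X)
- I(X;Y) = H(X) + H(Y) - H(X,Y)

Computing all quantities:
H(X) = 0.4749, H(Y) = 0.4619, H(X,Y) = 0.8752
H(X|Y) = 0.4133, H(Y|X) = 0.4003

Verification:
H(X) - H(X|Y) = 0.4749 - 0.4133 = 0.0616
H(Y) - H(Y|X) = 0.4619 - 0.4003 = 0.0616
H(X) + H(Y) - H(X,Y) = 0.4749 + 0.4619 - 0.8752 = 0.0616

All forms give I(X;Y) = 0.0616 dits. ✓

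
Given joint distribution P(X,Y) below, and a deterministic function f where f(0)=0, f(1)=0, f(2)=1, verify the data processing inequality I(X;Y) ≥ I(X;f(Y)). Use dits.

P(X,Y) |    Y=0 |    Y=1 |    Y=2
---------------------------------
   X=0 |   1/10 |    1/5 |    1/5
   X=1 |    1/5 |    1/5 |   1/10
I(X;Y) = 0.0148, I(X;f(Y)) = 0.0105, inequality holds: 0.0148 ≥ 0.0105

Data Processing Inequality: For any Markov chain X → Y → Z, we have I(X;Y) ≥ I(X;Z).

Here Z = f(Y) is a deterministic function of Y, forming X → Y → Z.

Original I(X;Y) = 0.0148 dits

After applying f:
P(X,Z) where Z=f(Y):
- P(X,Z=0) = P(X,Y=0) + P(X,Y=1)
- P(X,Z=1) = P(X,Y=2)

I(X;Z) = I(X;f(Y)) = 0.0105 dits

Verification: 0.0148 ≥ 0.0105 ✓

Information cannot be created by processing; the function f can only lose information about X.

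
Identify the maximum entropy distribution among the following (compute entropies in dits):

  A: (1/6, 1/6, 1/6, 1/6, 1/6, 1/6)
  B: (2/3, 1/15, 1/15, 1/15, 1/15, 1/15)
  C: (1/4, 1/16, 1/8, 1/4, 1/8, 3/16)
A

For a discrete distribution over n outcomes, entropy is maximized by the uniform distribution.

Computing entropies:
H(A) = 0.7782 dits
H(B) = 0.5094 dits
H(C) = 0.7384 dits

The uniform distribution (where all probabilities equal 1/6) achieves the maximum entropy of log_10(6) = 0.7782 dits.

Distribution A has the highest entropy.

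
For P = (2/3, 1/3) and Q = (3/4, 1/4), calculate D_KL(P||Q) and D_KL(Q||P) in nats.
D_KL(P||Q) = 0.0174, D_KL(Q||P) = 0.0164

KL divergence is not symmetric: D_KL(P||Q) ≠ D_KL(Q||P) in general.

D_KL(P||Q) = 0.0174 nats
D_KL(Q||P) = 0.0164 nats

No, they are not equal!

This asymmetry is why KL divergence is not a true distance metric.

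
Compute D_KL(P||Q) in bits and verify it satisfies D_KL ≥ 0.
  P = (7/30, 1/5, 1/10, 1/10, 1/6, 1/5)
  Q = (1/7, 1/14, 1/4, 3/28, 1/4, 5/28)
0.2553 bits

KL divergence satisfies the Gibbs inequality: D_KL(P||Q) ≥ 0 for all distributions P, Q.

D_KL(P||Q) = Σ p(x) log(p(x)/q(x))
Term by term:
  x=0: 7/30 × log_2[(7/30)/(1/7)] = 0.1652
  x=1: 1/5 × log_2[(1/5)/(1/14)] = 0.2971
  x=2: 1/10 × log_2[(1/10)/(1/4)] = -0.1322
  x=3: 1/10 × log_2[(1/10)/(3/28)] = -0.0100
  x=4: 1/6 × log_2[(1/6)/(1/4)] = -0.0975
  x=5: 1/5 × log_2[(1/5)/(5/28)] = 0.0327
D_KL(P||Q) = 0.2553 bits

D_KL(P||Q) = 0.2553 ≥ 0 ✓

This non-negativity is a fundamental property: relative entropy cannot be negative because it measures how different Q is from P.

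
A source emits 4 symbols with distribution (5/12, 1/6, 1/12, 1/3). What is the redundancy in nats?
0.1496 nats

Redundancy measures how far a source is from maximum entropy:
R = H_max - H(X)

Maximum entropy for 4 symbols: H_max = log_e(4) = 1.3863 nats
Actual entropy: H(X) = 1.2367 nats
Redundancy: R = 1.3863 - 1.2367 = 0.1496 nats

This redundancy represents potential for compression: the source could be compressed by 0.1496 nats per symbol.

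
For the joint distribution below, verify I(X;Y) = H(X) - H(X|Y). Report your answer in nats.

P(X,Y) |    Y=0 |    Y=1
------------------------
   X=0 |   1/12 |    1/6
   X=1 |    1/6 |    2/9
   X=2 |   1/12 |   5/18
I(X;Y) = 0.0167 nats

Mutual information has multiple equivalent forms:
- I(X;Y) = H(X) - H(X|Y)
- I(X;Y) = H(Y) - H(Y|X)
- I(X;Y) = H(X) + H(Y) - H(X,Y)

Computing all quantities:
H(X) = 1.0817, H(Y) = 0.6365, H(X,Y) = 1.7015
H(X|Y) = 1.0649, H(Y|X) = 0.6198

Verification:
H(X) - H(X|Y) = 1.0817 - 1.0649 = 0.0167
H(Y) - H(Y|X) = 0.6365 - 0.6198 = 0.0167
H(X) + H(Y) - H(X,Y) = 1.0817 + 0.6365 - 1.7015 = 0.0167

All forms give I(X;Y) = 0.0167 nats. ✓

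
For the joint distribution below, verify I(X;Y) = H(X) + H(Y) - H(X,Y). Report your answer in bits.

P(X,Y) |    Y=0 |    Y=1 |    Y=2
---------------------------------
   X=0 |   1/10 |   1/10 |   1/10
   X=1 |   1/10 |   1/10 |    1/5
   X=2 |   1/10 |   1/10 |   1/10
I(X;Y) = 0.0200 bits

Mutual information has multiple equivalent forms:
- I(X;Y) = H(X) - H(X|Y)
- I(X;Y) = H(Y) - H(Y|X)
- I(X;Y) = H(X) + H(Y) - H(X,Y)

Computing all quantities:
H(X) = 1.5710, H(Y) = 1.5710, H(X,Y) = 3.1219
H(X|Y) = 1.5510, H(Y|X) = 1.5510

Verification:
H(X) - H(X|Y) = 1.5710 - 1.5510 = 0.0200
H(Y) - H(Y|X) = 1.5710 - 1.5510 = 0.0200
H(X) + H(Y) - H(X,Y) = 1.5710 + 1.5710 - 3.1219 = 0.0200

All forms give I(X;Y) = 0.0200 bits. ✓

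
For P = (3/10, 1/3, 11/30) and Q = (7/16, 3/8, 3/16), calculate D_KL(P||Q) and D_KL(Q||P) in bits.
D_KL(P||Q) = 0.1348, D_KL(Q||P) = 0.1204

KL divergence is not symmetric: D_KL(P||Q) ≠ D_KL(Q||P) in general.

D_KL(P||Q) = 0.1348 bits
D_KL(Q||P) = 0.1204 bits

No, they are not equal!

This asymmetry is why KL divergence is not a true distance metric.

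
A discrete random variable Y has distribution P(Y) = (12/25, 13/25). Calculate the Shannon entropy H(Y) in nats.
0.6923 nats

Shannon entropy is H(X) = -Σ p(x) log p(x).

For P = (12/25, 13/25):
H = -12/25 × log_e(12/25) -13/25 × log_e(13/25)
H = 0.6923 nats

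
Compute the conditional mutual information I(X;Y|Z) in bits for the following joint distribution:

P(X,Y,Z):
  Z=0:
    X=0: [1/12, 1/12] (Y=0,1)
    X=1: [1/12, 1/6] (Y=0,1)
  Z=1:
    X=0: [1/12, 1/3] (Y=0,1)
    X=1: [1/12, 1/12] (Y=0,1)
0.0443 bits

Conditional mutual information: I(X;Y|Z) = H(X|Z) + H(Y|Z) - H(X,Y|Z)

H(Z) = 0.9799
H(X,Z) = 1.8879 → H(X|Z) = 0.9080
H(Y,Z) = 1.8879 → H(Y|Z) = 0.9080
H(X,Y,Z) = 2.7516 → H(X,Y|Z) = 1.7718

I(X;Y|Z) = 0.9080 + 0.9080 - 1.7718 = 0.0443 bits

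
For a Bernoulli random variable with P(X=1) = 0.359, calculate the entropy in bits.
0.9418 bits

The binary entropy function is:
H(p) = -p log(p) - (1-p) log(1-p)

H(0.359) = -0.359 × log_2(0.359) - 0.641 × log_2(0.641)
H(0.359) = 0.9418 bits

Note: Binary entropy is maximized at p=0.5 (H=1 bit) and minimized at p=0 or p=1 (H=0).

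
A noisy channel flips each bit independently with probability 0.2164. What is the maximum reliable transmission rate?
0.2465 bits

For a binary symmetric channel (BSC) with error probability p:
Capacity C = 1 - H(p) bits per symbol

where H(p) = -p log₂(p) - (1-p) log₂(1-p) is the binary entropy function.

H(0.2164) = 0.7535 bits
C = 1 - 0.7535 = 0.2465 bits per symbol

This means we can reliably transmit up to 0.2465 bits of information per channel use.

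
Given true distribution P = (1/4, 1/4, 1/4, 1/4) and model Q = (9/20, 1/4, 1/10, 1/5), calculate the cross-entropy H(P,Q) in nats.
1.5242 nats

Cross-entropy: H(P,Q) = -Σ p(x) log q(x)

Alternatively: H(P,Q) = H(P) + D_KL(P||Q)
H(P) = 1.3863 nats
D_KL(P||Q) = 0.1379 nats

H(P,Q) = 1.3863 + 0.1379 = 1.5242 nats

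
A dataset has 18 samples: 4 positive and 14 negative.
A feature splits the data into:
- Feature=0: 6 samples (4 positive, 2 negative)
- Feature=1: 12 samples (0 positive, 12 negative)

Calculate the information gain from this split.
0.4581 bits

Information Gain = H(Y) - H(Y|Feature)

Before split:
P(positive) = 4/18 = 0.2222
H(Y) = 0.7642 bits

After split:
Feature=0: H = 0.9183 bits (weight = 6/18)
Feature=1: H = 0.0000 bits (weight = 12/18)
H(Y|Feature) = (6/18)×0.9183 + (12/18)×0.0000 = 0.3061 bits

Information Gain = 0.7642 - 0.3061 = 0.4581 bits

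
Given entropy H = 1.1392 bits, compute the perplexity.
2.2026

Perplexity is 2^H (or exp(H) for natural log).

H = 1.1392 bits
Perplexity = 2^1.1392 = 2.2026

Interpretation: The model's uncertainty is equivalent to choosing uniformly among 2.2 options.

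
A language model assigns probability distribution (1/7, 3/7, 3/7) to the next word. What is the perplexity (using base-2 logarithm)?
2.7298

Perplexity is 2^H (or exp(H) for natural log).

First, H = -Σ p log p = 1.4488 bits
Perplexity = 2^1.4488 = 2.7298

Interpretation: The model's uncertainty is equivalent to choosing uniformly among 2.7 options.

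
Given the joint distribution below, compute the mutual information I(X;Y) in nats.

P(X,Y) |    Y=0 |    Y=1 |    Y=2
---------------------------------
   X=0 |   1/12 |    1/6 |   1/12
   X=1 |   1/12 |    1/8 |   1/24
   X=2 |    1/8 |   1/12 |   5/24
0.0649 nats

Mutual information: I(X;Y) = H(X) + H(Y) - H(X,Y)

Marginals:
P(X) = (1/3, 1/4, 5/12), H(X) = 1.0776 nats
P(Y) = (7/24, 3/8, 1/3), H(Y) = 1.0934 nats

Joint entropy: H(X,Y) = 2.1060 nats

I(X;Y) = 1.0776 + 1.0934 - 2.1060 = 0.0649 nats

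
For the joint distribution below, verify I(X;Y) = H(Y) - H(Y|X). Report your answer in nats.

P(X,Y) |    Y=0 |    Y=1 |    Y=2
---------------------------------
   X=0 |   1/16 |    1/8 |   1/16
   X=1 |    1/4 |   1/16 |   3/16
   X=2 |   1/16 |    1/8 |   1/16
I(X;Y) = 0.0878 nats

Mutual information has multiple equivalent forms:
- I(X;Y) = H(X) - H(X|Y)
- I(X;Y) = H(Y) - H(Y|X)
- I(X;Y) = H(X) + H(Y) - H(X,Y)

Computing all quantities:
H(X) = 1.0397, H(Y) = 1.0948, H(X,Y) = 2.0467
H(X|Y) = 0.9520, H(Y|X) = 1.0070

Verification:
H(X) - H(X|Y) = 1.0397 - 0.9520 = 0.0878
H(Y) - H(Y|X) = 1.0948 - 1.0070 = 0.0878
H(X) + H(Y) - H(X,Y) = 1.0397 + 1.0948 - 2.0467 = 0.0878

All forms give I(X;Y) = 0.0878 nats. ✓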